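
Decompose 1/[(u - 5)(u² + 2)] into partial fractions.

Cover-up at u = 5: A = 1/(5² + 2) = 1/27. Then B = -A = -1/27, C = -A·(0 + 5) = -5/27
Result: (1/27)/(u - 5) - ((1/27)u + 5/27)/(u² + 2)


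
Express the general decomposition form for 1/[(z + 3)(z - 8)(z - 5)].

Three distinct linear factors: A/(z + 3) + B/(z - 8) + C/(z - 5)


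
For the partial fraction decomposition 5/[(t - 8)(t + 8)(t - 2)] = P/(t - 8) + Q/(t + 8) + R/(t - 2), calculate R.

Cover-up at t = 2: R = 5/[(2 - 8)(2 + 8)] = 5/[(-6)(10)] = -5/60 = -1/12


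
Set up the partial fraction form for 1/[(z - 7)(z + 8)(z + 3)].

Three distinct linear factors: A/(z - 7) + B/(z + 8) + C/(z + 3)


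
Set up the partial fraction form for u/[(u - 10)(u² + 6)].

Linear + irreducible quadratic: P/(u - 10) + (Qu + R)/(u² + 6)


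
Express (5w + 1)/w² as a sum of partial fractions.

(5w + 1) = αw + β. At w = 0: β = 5·0 + 1 = 1. Coeff of w: α = 5
Result: 5/w + 1/w²


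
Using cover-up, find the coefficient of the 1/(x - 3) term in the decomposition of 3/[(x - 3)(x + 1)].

Cover (x - 3), set x=3: 3/((x + 1) at x=3) = 3/(4) = 3/4


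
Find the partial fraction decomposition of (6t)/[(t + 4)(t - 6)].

At t=-4: P = (6·(-4) + 0)/(-4 - 6) = 12/5. At t=6: Q = (6·6 + 0)/(6 + 4) = 18/5
Result: (12/5)/(t + 4) + (18/5)/(t - 6)


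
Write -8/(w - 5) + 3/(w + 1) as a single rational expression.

Common denominator (w - 5)(w + 1). Numerator: -8(w + 1) + 3(w - 5) = (-8w - 8) + (3w - 15) = -5w - 23
Result: (-5w - 23)/[(w - 5)(w + 1)]


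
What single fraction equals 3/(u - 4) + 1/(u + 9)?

Common denominator (u - 4)(u + 9). Numerator: 3(u + 9) + 1(u - 4) = (3u + 27) + (u - 4) = 4u + 23
Result: (4u + 23)/[(u - 4)(u + 9)]


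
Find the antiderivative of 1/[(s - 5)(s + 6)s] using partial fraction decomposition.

Cover-up: A = 1/55, B = 1/66, C = -1/30. Decomposition: (1/55)/(s - 5) + (1/66)/(s + 6) - (1/30)/s. Integrate each term: (1/55) ln|(s - 5)| + (1/66) ln|(s + 6)| - (1/30) ln|s| + C


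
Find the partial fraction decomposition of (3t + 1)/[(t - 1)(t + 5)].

At t=1: P = (3·1 + 1)/(1 + 5) = 2/3. At t=-5: Q = (3·(-5) + 1)/(-5 - 1) = 7/3
Result: (2/3)/(t - 1) + (7/3)/(t + 5)


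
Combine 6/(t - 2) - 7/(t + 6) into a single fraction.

Common denominator (t - 2)(t + 6). Numerator: 6(t + 6) - 7(t - 2) = (6t + 36) - (7t - 14) = -t + 50
Result: (-t + 50)/[(t - 2)(t + 6)]


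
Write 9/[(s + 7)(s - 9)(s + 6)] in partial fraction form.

Using cover-up method: A = 9/16, B = 3/80, C = -3/5
Result: (9/16)/(s + 7) + (3/80)/(s - 9) - (3/5)/(s + 6)


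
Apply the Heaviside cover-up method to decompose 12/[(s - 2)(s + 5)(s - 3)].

Cover (s - 2), s=2: A = 12/[(2 + 5)(2 - 3)] = -12/7. Cover (s + 5), s=-5: B = 12/[(-5 - 2)(-5 - 3)] = 3/14. Cover (s - 3), s=3: C = 12/[(3 - 2)(3 + 5)] = 3/2.
Result: (-12/7)/(s - 2) + (3/14)/(s + 5) + (3/2)/(s - 3)


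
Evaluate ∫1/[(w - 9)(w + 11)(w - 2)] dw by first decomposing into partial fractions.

Cover-up: P = 1/140, Q = 1/260, R = -1/91. Decomposition: (1/140)/(w - 9) + (1/260)/(w + 11) - (1/91)/(w - 2). Integrate each term: (1/140) ln|(w - 9)| + (1/260) ln|(w + 11)| - (1/91) ln|(w - 2)| + C


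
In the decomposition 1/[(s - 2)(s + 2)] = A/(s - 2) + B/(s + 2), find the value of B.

Cover-up at s = -2: B = 1/(-2 - 2) = -1/4


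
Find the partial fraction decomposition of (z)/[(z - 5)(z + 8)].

At z=5: A = (1·5 + 0)/(5 + 8) = 5/13. At z=-8: B = (1·(-8) + 0)/(-8 - 5) = 8/13
Result: (5/13)/(z - 5) + (8/13)/(z + 8)


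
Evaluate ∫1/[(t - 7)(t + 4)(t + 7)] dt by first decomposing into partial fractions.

Cover-up: α = 1/154, β = -1/33, γ = 1/42. Decomposition: (1/154)/(t - 7) - (1/33)/(t + 4) + (1/42)/(t + 7). Integrate each term: (1/154) ln|(t - 7)| - (1/33) ln|(t + 4)| + (1/42) ln|(t + 7)| + C


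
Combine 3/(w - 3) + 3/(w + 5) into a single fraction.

Common denominator (w - 3)(w + 5). Numerator: 3(w + 5) + 3(w - 3) = (3w + 15) + (3w - 9) = 6w + 6
Result: (6w + 6)/[(w - 3)(w + 5)]


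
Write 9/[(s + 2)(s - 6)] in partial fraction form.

9/(s + 2)(s - 6) = A/(s + 2) + B/(s - 6). A = 9/(-2 - 6) = -9/8, B = 9/(6 + 2) = 9/8
Result: (-9/8)/(s + 2) + (9/8)/(s - 6)


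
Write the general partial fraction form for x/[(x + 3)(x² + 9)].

Linear + irreducible quadratic: P/(x + 3) + (Qx + R)/(x² + 9)


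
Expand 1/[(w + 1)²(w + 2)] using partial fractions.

Cover-up at w=-2: γ = 1/(-2 + 1)² = 1. Cover-up at w=-1: β = 1/(-1 + 2) = 1. Comparing w² coeff: α = -γ = -1
Result: -1/(w + 1) + 1/(w + 1)² + 1/(w + 2)


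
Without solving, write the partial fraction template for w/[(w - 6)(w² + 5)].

Linear + irreducible quadratic: α/(w - 6) + (βw + γ)/(w² + 5)


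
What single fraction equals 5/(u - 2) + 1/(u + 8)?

Common denominator (u - 2)(u + 8). Numerator: 5(u + 8) + 1(u - 2) = (5u + 40) + (u - 2) = 6u + 38
Result: (6u + 38)/[(u - 2)(u + 8)]


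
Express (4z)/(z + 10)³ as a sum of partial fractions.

(4z) = P(z + 10)² + Q(z + 10) + R. At z = -10: R = 4·(-10) + 0 = -40. Coefficients: P = 0, Q = 4
Result: 4/(z + 10)² - 40/(z + 10)³


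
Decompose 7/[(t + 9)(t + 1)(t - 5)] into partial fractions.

Using cover-up method: A = 1/16, B = -7/48, C = 1/12
Result: (1/16)/(t + 9) - (7/48)/(t + 1) + (1/12)/(t - 5)


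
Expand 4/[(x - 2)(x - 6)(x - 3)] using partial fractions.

Using cover-up method: A = 1, B = 1/3, C = -4/3
Result: 1/(x - 2) + (1/3)/(x - 6) - (4/3)/(x - 3)


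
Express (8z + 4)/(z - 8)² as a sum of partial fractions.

(8z + 4) = P(z - 8) + Q. At z = 8: Q = 8·8 + 4 = 68. Coeff of z: P = 8
Result: 8/(z - 8) + 68/(z - 8)²


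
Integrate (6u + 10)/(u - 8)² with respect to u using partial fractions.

Decompose: A = 6, B = 6·8 + 10 = 58, so (6u + 10)/(u - 8)² = 6/(u - 8) + 58/(u - 8)². Integrate: ∫ A/(u - 8) du = 6 ln|(u - 8)|; ∫ B/(u - 8)² du = -58/(u - 8). Sum: 6 ln|(u - 8)| - 58/(u - 8) + C


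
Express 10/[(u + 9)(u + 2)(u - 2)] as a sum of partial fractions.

Using cover-up method: A = 10/77, B = -5/14, C = 5/22
Result: (10/77)/(u + 9) - (5/14)/(u + 2) + (5/22)/(u - 2)


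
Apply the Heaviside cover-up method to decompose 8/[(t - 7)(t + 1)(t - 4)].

Cover (t - 7), t=7: α = 8/[(7 + 1)(7 - 4)] = 1/3. Cover (t + 1), t=-1: β = 8/[(-1 - 7)(-1 - 4)] = 1/5. Cover (t - 4), t=4: γ = 8/[(4 - 7)(4 + 1)] = -8/15.
Result: (1/3)/(t - 7) + (1/5)/(t + 1) - (8/15)/(t - 4)


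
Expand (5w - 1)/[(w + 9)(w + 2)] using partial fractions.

At w=-9: P = (5·(-9) - 1)/(-9 + 2) = 46/7. At w=-2: Q = (5·(-2) - 1)/(-2 + 9) = -11/7
Result: (46/7)/(w + 9) - (11/7)/(w + 2)


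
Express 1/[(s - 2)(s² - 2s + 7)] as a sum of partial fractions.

Cover-up at s = 2: A = 1/(2² - 2·2 + 7) = 1/7. Then B = -A = -1/7, C = -A·(-2 + 2) = 0
Result: (1/7)/(s - 2) - ((1/7)s)/(s² - 2s + 7)


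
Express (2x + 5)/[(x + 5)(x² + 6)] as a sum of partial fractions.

At x=-5: α = (2·(-5) + 5)/((-5)² + 6) = -5/31. β = -α = 5/31, γ = 2 - (-5)·α = 37/31
Result: (-5/31)/(x + 5) + ((5/31)x + 37/31)/(x² + 6)


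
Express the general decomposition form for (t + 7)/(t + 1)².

Repeated linear factor: A/(t + 1) + B/(t + 1)²


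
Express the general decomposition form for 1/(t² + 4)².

Repeated quadratic factor: (At + B)/(t² + 4) + (Ct + D)/(t² + 4)²


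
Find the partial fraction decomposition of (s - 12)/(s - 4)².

(s - 12) = P(s - 4) + Q. At s = 4: Q = 1·4 - 12 = -8. Coeff of s: P = 1
Result: 1/(s - 4) - 8/(s - 4)²


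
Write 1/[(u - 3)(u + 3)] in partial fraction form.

1/(u - 3)(u + 3) = α/(u - 3) + β/(u + 3). α = 1/(3 + 3) = 1/6, β = 1/(-3 - 3) = -1/6
Result: (1/6)/(u - 3) - (1/6)/(u + 3)


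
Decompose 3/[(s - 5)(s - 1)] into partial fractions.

3/(s - 5)(s - 1) = P/(s - 5) + Q/(s - 1). P = 3/(5 - 1) = 3/4, Q = 3/(1 - 5) = -3/4
Result: (3/4)/(s - 5) - (3/4)/(s - 1)


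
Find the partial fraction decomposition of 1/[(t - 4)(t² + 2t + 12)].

Cover-up at t = 4: P = 1/(4² + 2·4 + 12) = 1/36. Then Q = -P = -1/36, R = -P·(2 + 4) = -1/6
Result: (1/36)/(t - 4) - ((1/36)t + 1/6)/(t² + 2t + 12)


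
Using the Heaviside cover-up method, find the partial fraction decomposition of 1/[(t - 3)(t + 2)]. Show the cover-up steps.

Cover (t - 3): set t=3, get A = 1/(3 + 2) = 1/5. Cover (t + 2): set t=-2, get B = 1/(-2 - 3) = -1/5.
Result: (1/5)/(t - 3) - (1/5)/(t + 2)


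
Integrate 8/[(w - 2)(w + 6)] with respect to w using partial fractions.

Decompose: 8/[(w - 2)(w + 6)] = 1/(w - 2) - 1/(w + 6). Integrate each term: ln|(w - 2)| - ln|(w + 6)| + C


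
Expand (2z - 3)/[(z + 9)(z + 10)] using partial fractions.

At z=-9: α = (2·(-9) - 3)/(-9 + 10) = -21. At z=-10: β = (2·(-10) - 3)/(-10 + 9) = 23
Result: -21/(z + 9) + 23/(z + 10)


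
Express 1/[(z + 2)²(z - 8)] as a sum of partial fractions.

Cover-up at z=8: C = 1/(8 + 2)² = 1/100. Cover-up at z=-2: B = 1/(-2 - 8) = -1/10. Comparing z² coeff: A = -C = -1/100
Result: (-1/100)/(z + 2) - (1/10)/(z + 2)² + (1/100)/(z - 8)


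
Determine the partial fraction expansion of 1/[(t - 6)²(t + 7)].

Cover-up at t=-7: R = 1/(-7 - 6)² = 1/169. Cover-up at t=6: Q = 1/(6 + 7) = 1/13. Comparing t² coeff: P = -R = -1/169
Result: (-1/169)/(t - 6) + (1/13)/(t - 6)² + (1/169)/(t + 7)


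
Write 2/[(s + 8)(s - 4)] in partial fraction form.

2/(s + 8)(s - 4) = P/(s + 8) + Q/(s - 4). P = 2/(-8 - 4) = -1/6, Q = 2/(4 + 8) = 1/6
Result: (-1/6)/(s + 8) + (1/6)/(s - 4)


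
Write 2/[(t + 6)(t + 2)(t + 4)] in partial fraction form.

Using cover-up method: P = 1/4, Q = 1/4, R = -1/2
Result: (1/4)/(t + 6) + (1/4)/(t + 2) - (1/2)/(t + 4)


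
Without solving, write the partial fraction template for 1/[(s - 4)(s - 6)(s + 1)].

Three distinct linear factors: α/(s - 4) + β/(s - 6) + γ/(s + 1)


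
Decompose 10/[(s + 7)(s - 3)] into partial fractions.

10/(s + 7)(s - 3) = α/(s + 7) + β/(s - 3). α = 10/(-7 - 3) = -1, β = 10/(3 + 7) = 1
Result: -1/(s + 7) + 1/(s - 3)


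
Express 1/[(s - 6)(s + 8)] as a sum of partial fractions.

1/(s - 6)(s + 8) = A/(s - 6) + B/(s + 8). A = 1/(6 + 8) = 1/14, B = 1/(-8 - 6) = -1/14
Result: (1/14)/(s - 6) - (1/14)/(s + 8)


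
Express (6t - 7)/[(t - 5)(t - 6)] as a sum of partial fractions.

At t=5: P = (6·5 - 7)/(5 - 6) = -23. At t=6: Q = (6·6 - 7)/(6 - 5) = 29
Result: -23/(t - 5) + 29/(t - 6)


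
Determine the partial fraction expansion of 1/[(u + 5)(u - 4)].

1/(u + 5)(u - 4) = P/(u + 5) + Q/(u - 4). P = 1/(-5 - 4) = -1/9, Q = 1/(4 + 5) = 1/9
Result: (-1/9)/(u + 5) + (1/9)/(u - 4)


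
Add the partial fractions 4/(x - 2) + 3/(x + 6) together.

Common denominator (x - 2)(x + 6). Numerator: 4(x + 6) + 3(x - 2) = (4x + 24) + (3x - 6) = 7x + 18
Result: (7x + 18)/[(x - 2)(x + 6)]


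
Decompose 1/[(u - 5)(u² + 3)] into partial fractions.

Cover-up at u = 5: A = 1/(5² + 3) = 1/28. Then B = -A = -1/28, C = -A·(0 + 5) = -5/28
Result: (1/28)/(u - 5) - ((1/28)u + 5/28)/(u² + 3)


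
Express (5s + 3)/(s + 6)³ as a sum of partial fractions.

(5s + 3) = α(s + 6)² + β(s + 6) + γ. At s = -6: γ = 5·(-6) + 3 = -27. Coefficients: α = 0, β = 5
Result: 5/(s + 6)² - 27/(s + 6)³


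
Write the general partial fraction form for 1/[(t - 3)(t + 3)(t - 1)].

Three distinct linear factors: P/(t - 3) + Q/(t + 3) + R/(t - 1)


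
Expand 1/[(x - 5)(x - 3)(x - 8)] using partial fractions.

Using cover-up method: α = -1/6, β = 1/10, γ = 1/15
Result: (-1/6)/(x - 5) + (1/10)/(x - 3) + (1/15)/(x - 8)


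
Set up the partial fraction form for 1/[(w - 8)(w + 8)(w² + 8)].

Two linear + quadratic: α/(w - 8) + β/(w + 8) + (γw + δ)/(w² + 8)


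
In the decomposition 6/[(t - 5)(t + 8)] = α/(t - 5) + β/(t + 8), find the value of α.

Cover-up at t = 5: α = 6/(5 + 8) = 6/13


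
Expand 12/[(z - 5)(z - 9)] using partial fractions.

12/(z - 5)(z - 9) = α/(z - 5) + β/(z - 9). α = 12/(5 - 9) = -3, β = 12/(9 - 5) = 3
Result: -3/(z - 5) + 3/(z - 9)


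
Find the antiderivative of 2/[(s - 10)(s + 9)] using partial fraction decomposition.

Decompose: 2/[(s - 10)(s + 9)] = (2/19)/(s - 10) - (2/19)/(s + 9). Integrate each term: (2/19) ln|(s - 10)| - (2/19) ln|(s + 9)| + C


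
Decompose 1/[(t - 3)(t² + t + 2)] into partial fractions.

Cover-up at t = 3: A = 1/(3² + 1·3 + 2) = 1/14. Then B = -A = -1/14, C = -A·(1 + 3) = -2/7
Result: (1/14)/(t - 3) - ((1/14)t + 2/7)/(t² + t + 2)


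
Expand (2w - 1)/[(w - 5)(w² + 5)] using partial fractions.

At w=5: α = (2·5 - 1)/(5² + 5) = 3/10. β = -α = -3/10, γ = 2 - 5·α = 1/2
Result: (3/10)/(w - 5) - ((3/10)w - 1/2)/(w² + 5)


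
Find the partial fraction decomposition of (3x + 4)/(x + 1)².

(3x + 4) = A(x + 1) + B. At x = -1: B = 3·(-1) + 4 = 1. Coeff of x: A = 3
Result: 3/(x + 1) + 1/(x + 1)²


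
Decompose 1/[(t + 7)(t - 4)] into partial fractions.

1/(t + 7)(t - 4) = A/(t + 7) + B/(t - 4). A = 1/(-7 - 4) = -1/11, B = 1/(4 + 7) = 1/11
Result: (-1/11)/(t + 7) + (1/11)/(t - 4)


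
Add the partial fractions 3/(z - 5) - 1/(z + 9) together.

Common denominator (z - 5)(z + 9). Numerator: 3(z + 9) - 1(z - 5) = (3z + 27) - (z - 5) = 2z + 32
Result: (2z + 32)/[(z - 5)(z + 9)]


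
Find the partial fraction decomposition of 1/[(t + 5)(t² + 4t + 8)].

Cover-up at t = -5: α = 1/((-5)² + 4·(-5) + 8) = 1/13. Then β = -α = -1/13, γ = -α·(4 - 5) = 1/13
Result: (1/13)/(t + 5) - ((1/13)t - 1/13)/(t² + 4t + 8)


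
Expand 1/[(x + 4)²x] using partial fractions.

Cover-up at x=0: γ = 1/(0 + 4)² = 1/16. Cover-up at x=-4: β = 1/(-4 - 0) = -1/4. Comparing x² coeff: α = -γ = -1/16
Result: (-1/16)/(x + 4) - (1/4)/(x + 4)² + (1/16)/x


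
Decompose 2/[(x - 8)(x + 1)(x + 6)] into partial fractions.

Using cover-up method: α = 1/63, β = -2/45, γ = 1/35
Result: (1/63)/(x - 8) - (2/45)/(x + 1) + (1/35)/(x + 6)


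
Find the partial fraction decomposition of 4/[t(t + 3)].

4/t(t + 3) = α/t + β/(t + 3). α = 4/(0 + 3) = 4/3, β = 4/(-3 - 0) = -4/3
Result: (4/3)/t - (4/3)/(t + 3)


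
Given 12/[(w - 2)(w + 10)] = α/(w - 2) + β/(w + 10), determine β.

Cover-up at w = -10: β = 12/(-10 - 2) = -12/12 = -1


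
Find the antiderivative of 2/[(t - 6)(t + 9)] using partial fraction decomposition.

Decompose: 2/[(t - 6)(t + 9)] = (2/15)/(t - 6) - (2/15)/(t + 9). Integrate each term: (2/15) ln|(t - 6)| - (2/15) ln|(t + 9)| + C


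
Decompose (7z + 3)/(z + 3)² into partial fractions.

(7z + 3) = P(z + 3) + Q. At z = -3: Q = 7·(-3) + 3 = -18. Coeff of z: P = 7
Result: 7/(z + 3) - 18/(z + 3)²


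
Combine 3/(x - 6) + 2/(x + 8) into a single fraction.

Common denominator (x - 6)(x + 8). Numerator: 3(x + 8) + 2(x - 6) = (3x + 24) + (2x - 12) = 5x + 12
Result: (5x + 12)/[(x - 6)(x + 8)]


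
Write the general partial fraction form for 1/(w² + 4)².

Repeated quadratic factor: (Pw + Q)/(w² + 4) + (Rw + S)/(w² + 4)²


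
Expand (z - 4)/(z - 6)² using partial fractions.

(z - 4) = P(z - 6) + Q. At z = 6: Q = 1·6 - 4 = 2. Coeff of z: P = 1
Result: 1/(z - 6) + 2/(z - 6)²


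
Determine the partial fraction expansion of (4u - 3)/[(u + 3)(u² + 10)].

At u=-3: A = (4·(-3) - 3)/((-3)² + 10) = -15/19. B = -A = 15/19, C = 4 - (-3)·A = 31/19
Result: (-15/19)/(u + 3) + ((15/19)u + 31/19)/(u² + 10)


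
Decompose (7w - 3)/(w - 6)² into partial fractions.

(7w - 3) = A(w - 6) + B. At w = 6: B = 7·6 - 3 = 39. Coeff of w: A = 7
Result: 7/(w - 6) + 39/(w - 6)²


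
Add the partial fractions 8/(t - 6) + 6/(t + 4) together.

Common denominator (t - 6)(t + 4). Numerator: 8(t + 4) + 6(t - 6) = (8t + 32) + (6t - 36) = 14t - 4
Result: (14t - 4)/[(t - 6)(t + 4)]


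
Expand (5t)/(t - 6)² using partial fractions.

(5t) = α(t - 6) + β. At t = 6: β = 5·6 + 0 = 30. Coeff of t: α = 5
Result: 5/(t - 6) + 30/(t - 6)²


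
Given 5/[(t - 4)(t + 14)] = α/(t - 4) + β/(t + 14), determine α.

Cover-up at t = 4: α = 5/(4 + 14) = 5/18


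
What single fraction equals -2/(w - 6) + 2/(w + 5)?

Common denominator (w - 6)(w + 5). Numerator: -2(w + 5) + 2(w - 6) = (-2w - 10) + (2w - 12) = -22
Result: (-22)/[(w - 6)(w + 5)]


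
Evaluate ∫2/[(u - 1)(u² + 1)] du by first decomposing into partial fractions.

Cover-up at u=1: P = 2/(1²+1) = 1. Coeff matching: Q = -1, R = -1. Decomposition: 1/(u - 1) - (u + 1)/(u² + 1). Integrate: linear → ln, quadratic → (1/2)ln + arctan: ln|(u - 1)| - (1/2) ln(u² + 1) - arctan(u) + C


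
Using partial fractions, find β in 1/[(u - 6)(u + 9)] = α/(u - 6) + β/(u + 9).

Cover-up at u = -9: β = 1/(-9 - 6) = -1/15


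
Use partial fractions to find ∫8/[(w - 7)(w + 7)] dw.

Decompose: 8/[(w - 7)(w + 7)] = (4/7)/(w - 7) - (4/7)/(w + 7). Integrate each term: (4/7) ln|(w - 7)| - (4/7) ln|(w + 7)| + C


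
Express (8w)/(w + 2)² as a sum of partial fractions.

(8w) = P(w + 2) + Q. At w = -2: Q = 8·(-2) + 0 = -16. Coeff of w: P = 8
Result: 8/(w + 2) - 16/(w + 2)²


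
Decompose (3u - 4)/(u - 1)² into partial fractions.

(3u - 4) = α(u - 1) + β. At u = 1: β = 3·1 - 4 = -1. Coeff of u: α = 3
Result: 3/(u - 1) - 1/(u - 1)²


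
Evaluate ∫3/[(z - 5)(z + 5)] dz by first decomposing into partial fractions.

Decompose: 3/[(z - 5)(z + 5)] = (3/10)/(z - 5) - (3/10)/(z + 5). Integrate each term: (3/10) ln|(z - 5)| - (3/10) ln|(z + 5)| + C


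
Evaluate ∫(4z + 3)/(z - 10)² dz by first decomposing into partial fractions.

Decompose: P = 4, Q = 4·10 + 3 = 43, so (4z + 3)/(z - 10)² = 4/(z - 10) + 43/(z - 10)². Integrate: ∫ P/(z - 10) dz = 4 ln|(z - 10)|; ∫ Q/(z - 10)² dz = -43/(z - 10). Sum: 4 ln|(z - 10)| - 43/(z - 10) + C


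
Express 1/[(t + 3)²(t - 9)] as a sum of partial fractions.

Cover-up at t=9: γ = 1/(9 + 3)² = 1/144. Cover-up at t=-3: β = 1/(-3 - 9) = -1/12. Comparing t² coeff: α = -γ = -1/144
Result: (-1/144)/(t + 3) - (1/12)/(t + 3)² + (1/144)/(t - 9)


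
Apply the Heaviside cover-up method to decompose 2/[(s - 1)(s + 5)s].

Cover (s - 1), s=1: α = 2/[(1 + 5)(1 - 0)] = 1/3. Cover (s + 5), s=-5: β = 2/[(-5 - 1)(-5 - 0)] = 1/15. Cover s, s=0: γ = 2/[(0 - 1)(0 + 5)] = -2/5.
Result: (1/3)/(s - 1) + (1/15)/(s + 5) - (2/5)/s


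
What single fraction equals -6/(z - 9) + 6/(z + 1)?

Common denominator (z - 9)(z + 1). Numerator: -6(z + 1) + 6(z - 9) = (-6z - 6) + (6z - 54) = -60
Result: (-60)/[(z - 9)(z + 1)]


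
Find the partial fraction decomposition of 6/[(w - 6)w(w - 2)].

Using cover-up method: A = 1/4, B = 1/2, C = -3/4
Result: (1/4)/(w - 6) + (1/2)/w - (3/4)/(w - 2)


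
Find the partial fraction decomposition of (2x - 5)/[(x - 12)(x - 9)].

At x=12: α = (2·12 - 5)/(12 - 9) = 19/3. At x=9: β = (2·9 - 5)/(9 - 12) = -13/3
Result: (19/3)/(x - 12) - (13/3)/(x - 9)


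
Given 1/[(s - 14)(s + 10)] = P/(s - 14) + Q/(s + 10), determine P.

Cover-up at s = 14: P = 1/(14 + 10) = 1/24


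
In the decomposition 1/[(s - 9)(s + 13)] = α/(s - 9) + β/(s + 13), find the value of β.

Cover-up at s = -13: β = 1/(-13 - 9) = -1/22


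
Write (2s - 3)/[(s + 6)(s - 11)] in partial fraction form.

At s=-6: P = (2·(-6) - 3)/(-6 - 11) = 15/17. At s=11: Q = (2·11 - 3)/(11 + 6) = 19/17
Result: (15/17)/(s + 6) + (19/17)/(s - 11)


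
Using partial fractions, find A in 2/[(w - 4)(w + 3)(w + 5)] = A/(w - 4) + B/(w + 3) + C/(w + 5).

Cover-up at w = 4: A = 2/[(4 + 3)(4 + 5)] = 2/[(7)(9)] = 2/63


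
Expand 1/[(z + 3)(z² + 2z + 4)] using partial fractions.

Cover-up at z = -3: A = 1/((-3)² + 2·(-3) + 4) = 1/7. Then B = -A = -1/7, C = -A·(2 - 3) = 1/7
Result: (1/7)/(z + 3) - ((1/7)z - 1/7)/(z² + 2z + 4)


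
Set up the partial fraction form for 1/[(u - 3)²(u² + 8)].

Repeated linear + quadratic: P/(u - 3) + Q/(u - 3)² + (Ru + S)/(u² + 8)


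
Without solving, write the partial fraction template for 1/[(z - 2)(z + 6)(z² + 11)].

Two linear + quadratic: A/(z - 2) + B/(z + 6) + (Cz + D)/(z² + 11)


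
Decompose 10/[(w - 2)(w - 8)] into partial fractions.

10/(w - 2)(w - 8) = P/(w - 2) + Q/(w - 8). P = 10/(2 - 8) = -5/3, Q = 10/(8 - 2) = 5/3
Result: (-5/3)/(w - 2) + (5/3)/(w - 8)


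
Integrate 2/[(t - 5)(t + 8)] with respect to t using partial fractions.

Decompose: 2/[(t - 5)(t + 8)] = (2/13)/(t - 5) - (2/13)/(t + 8). Integrate each term: (2/13) ln|(t - 5)| - (2/13) ln|(t + 8)| + C


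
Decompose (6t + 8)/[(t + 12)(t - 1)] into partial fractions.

At t=-12: P = (6·(-12) + 8)/(-12 - 1) = 64/13. At t=1: Q = (6·1 + 8)/(1 + 12) = 14/13
Result: (64/13)/(t + 12) + (14/13)/(t - 1)


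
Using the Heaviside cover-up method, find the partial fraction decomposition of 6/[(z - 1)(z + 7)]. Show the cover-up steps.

Cover (z - 1): set z=1, get P = 6/(1 + 7) = 3/4. Cover (z + 7): set z=-7, get Q = 6/(-7 - 1) = -3/4.
Result: (3/4)/(z - 1) - (3/4)/(z + 7)


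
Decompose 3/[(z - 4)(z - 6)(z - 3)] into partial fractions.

Using cover-up method: α = -3/2, β = 1/2, γ = 1
Result: (-3/2)/(z - 4) + (1/2)/(z - 6) + 1/(z - 3)


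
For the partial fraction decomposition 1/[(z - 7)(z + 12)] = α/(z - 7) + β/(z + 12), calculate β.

Cover-up at z = -12: β = 1/(-12 - 7) = -1/19


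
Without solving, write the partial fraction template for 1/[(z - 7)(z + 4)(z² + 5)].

Two linear + quadratic: A/(z - 7) + B/(z + 4) + (Cz + D)/(z² + 5)


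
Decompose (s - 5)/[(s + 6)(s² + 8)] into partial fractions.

At s=-6: α = (1·(-6) - 5)/((-6)² + 8) = -1/4. β = -α = 1/4, γ = 1 - (-6)·α = -1/2
Result: (-1/4)/(s + 6) + ((1/4)s - 1/2)/(s² + 8)


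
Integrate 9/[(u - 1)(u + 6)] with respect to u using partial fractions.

Decompose: 9/[(u - 1)(u + 6)] = (9/7)/(u - 1) - (9/7)/(u + 6). Integrate each term: (9/7) ln|(u - 1)| - (9/7) ln|(u + 6)| + C


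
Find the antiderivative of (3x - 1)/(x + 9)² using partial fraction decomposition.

Decompose: P = 3, Q = 3·(-9) - 1 = -28, so (3x - 1)/(x + 9)² = 3/(x + 9) - 28/(x + 9)². Integrate: ∫ P/(x + 9) dx = 3 ln|(x + 9)|; ∫ Q/(x + 9)² dx = 28/(x + 9). Sum: 3 ln|(x + 9)| + 28/(x + 9) + C


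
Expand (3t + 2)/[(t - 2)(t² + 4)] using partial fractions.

At t=2: P = (3·2 + 2)/(2² + 4) = 1. Q = -P = -1, R = 3 - 2·P = 1
Result: 1/(t - 2) - (t - 1)/(t² + 4)


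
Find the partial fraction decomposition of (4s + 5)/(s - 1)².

(4s + 5) = α(s - 1) + β. At s = 1: β = 4·1 + 5 = 9. Coeff of s: α = 4
Result: 4/(s - 1) + 9/(s - 1)²


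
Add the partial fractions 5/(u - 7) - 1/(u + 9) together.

Common denominator (u - 7)(u + 9). Numerator: 5(u + 9) - 1(u - 7) = (5u + 45) - (u - 7) = 4u + 52
Result: (4u + 52)/[(u - 7)(u + 9)]


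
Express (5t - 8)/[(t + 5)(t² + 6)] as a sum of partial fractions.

At t=-5: P = (5·(-5) - 8)/((-5)² + 6) = -33/31. Q = -P = 33/31, R = 5 - (-5)·P = -10/31
Result: (-33/31)/(t + 5) + ((33/31)t - 10/31)/(t² + 6)


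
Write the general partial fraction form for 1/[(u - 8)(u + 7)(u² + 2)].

Two linear + quadratic: P/(u - 8) + Q/(u + 7) + (Ru + S)/(u² + 2)


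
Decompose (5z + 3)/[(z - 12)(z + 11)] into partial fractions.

At z=12: P = (5·12 + 3)/(12 + 11) = 63/23. At z=-11: Q = (5·(-11) + 3)/(-11 - 12) = 52/23
Result: (63/23)/(z - 12) + (52/23)/(z + 11)


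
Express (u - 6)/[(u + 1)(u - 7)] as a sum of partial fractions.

At u=-1: α = (1·(-1) - 6)/(-1 - 7) = 7/8. At u=7: β = (1·7 - 6)/(7 + 1) = 1/8
Result: (7/8)/(u + 1) + (1/8)/(u - 7)


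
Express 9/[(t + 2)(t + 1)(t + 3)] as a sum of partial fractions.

Using cover-up method: P = -9, Q = 9/2, R = 9/2
Result: -9/(t + 2) + (9/2)/(t + 1) + (9/2)/(t + 3)


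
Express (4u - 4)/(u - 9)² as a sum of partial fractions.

(4u - 4) = P(u - 9) + Q. At u = 9: Q = 4·9 - 4 = 32. Coeff of u: P = 4
Result: 4/(u - 9) + 32/(u - 9)²


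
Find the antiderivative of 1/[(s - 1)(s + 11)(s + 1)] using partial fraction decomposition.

Cover-up: P = 1/24, Q = 1/120, R = -1/20. Decomposition: (1/24)/(s - 1) + (1/120)/(s + 11) - (1/20)/(s + 1). Integrate each term: (1/24) ln|(s - 1)| + (1/120) ln|(s + 11)| - (1/20) ln|(s + 1)| + C


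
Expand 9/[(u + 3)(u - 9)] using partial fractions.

9/(u + 3)(u - 9) = P/(u + 3) + Q/(u - 9). P = 9/(-3 - 9) = -3/4, Q = 9/(9 + 3) = 3/4
Result: (-3/4)/(u + 3) + (3/4)/(u - 9)


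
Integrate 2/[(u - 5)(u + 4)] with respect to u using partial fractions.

Decompose: 2/[(u - 5)(u + 4)] = (2/9)/(u - 5) - (2/9)/(u + 4). Integrate each term: (2/9) ln|(u - 5)| - (2/9) ln|(u + 4)| + C


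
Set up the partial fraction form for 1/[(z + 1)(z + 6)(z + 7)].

Three distinct linear factors: P/(z + 1) + Q/(z + 6) + R/(z + 7)


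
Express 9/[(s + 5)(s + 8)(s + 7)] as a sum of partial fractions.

Using cover-up method: α = 3/2, β = 3, γ = -9/2
Result: (3/2)/(s + 5) + 3/(s + 8) - (9/2)/(s + 7)


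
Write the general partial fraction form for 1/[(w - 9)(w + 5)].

Distinct linear factors: α/(w - 9) + β/(w + 5)


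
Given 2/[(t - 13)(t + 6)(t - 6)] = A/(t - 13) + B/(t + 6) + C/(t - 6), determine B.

Cover-up at t = -6: B = 2/[(-6 - 13)(-6 - 6)] = 2/[(-19)(-12)] = 2/228 = 1/114


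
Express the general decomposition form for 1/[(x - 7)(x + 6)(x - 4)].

Three distinct linear factors: α/(x - 7) + β/(x + 6) + γ/(x - 4)


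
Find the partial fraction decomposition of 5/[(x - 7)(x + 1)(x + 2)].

Using cover-up method: P = 5/72, Q = -5/8, R = 5/9
Result: (5/72)/(x - 7) - (5/8)/(x + 1) + (5/9)/(x + 2)


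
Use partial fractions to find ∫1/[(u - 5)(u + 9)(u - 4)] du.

Cover-up: α = 1/14, β = 1/182, γ = -1/13. Decomposition: (1/14)/(u - 5) + (1/182)/(u + 9) - (1/13)/(u - 4). Integrate each term: (1/14) ln|(u - 5)| + (1/182) ln|(u + 9)| - (1/13) ln|(u - 4)| + C


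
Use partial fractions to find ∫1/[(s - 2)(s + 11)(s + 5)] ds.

Cover-up: A = 1/91, B = 1/78, C = -1/42. Decomposition: (1/91)/(s - 2) + (1/78)/(s + 11) - (1/42)/(s + 5). Integrate each term: (1/91) ln|(s - 2)| + (1/78) ln|(s + 11)| - (1/42) ln|(s + 5)| + C


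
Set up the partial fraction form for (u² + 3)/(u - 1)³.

Repeated linear factor (power 3): α/(u - 1) + β/(u - 1)² + γ/(u - 1)³


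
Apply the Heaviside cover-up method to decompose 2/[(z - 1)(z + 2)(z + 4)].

Cover (z - 1), z=1: α = 2/[(1 + 2)(1 + 4)] = 2/15. Cover (z + 2), z=-2: β = 2/[(-2 - 1)(-2 + 4)] = -1/3. Cover (z + 4), z=-4: γ = 2/[(-4 - 1)(-4 + 2)] = 1/5.
Result: (2/15)/(z - 1) - (1/3)/(z + 2) + (1/5)/(z + 4)


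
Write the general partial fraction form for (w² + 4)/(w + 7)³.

Repeated linear factor (power 3): P/(w + 7) + Q/(w + 7)² + R/(w + 7)³


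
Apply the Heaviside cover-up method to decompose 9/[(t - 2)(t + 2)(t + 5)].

Cover (t - 2), t=2: P = 9/[(2 + 2)(2 + 5)] = 9/28. Cover (t + 2), t=-2: Q = 9/[(-2 - 2)(-2 + 5)] = -3/4. Cover (t + 5), t=-5: R = 9/[(-5 - 2)(-5 + 2)] = 3/7.
Result: (9/28)/(t - 2) - (3/4)/(t + 2) + (3/7)/(t + 5)


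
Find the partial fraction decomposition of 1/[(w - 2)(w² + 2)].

Cover-up at w = 2: A = 1/(2² + 2) = 1/6. Then B = -A = -1/6, C = -A·(0 + 2) = -1/3
Result: (1/6)/(w - 2) - ((1/6)w + 1/3)/(w² + 2)


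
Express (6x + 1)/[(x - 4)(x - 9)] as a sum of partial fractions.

At x=4: P = (6·4 + 1)/(4 - 9) = -5. At x=9: Q = (6·9 + 1)/(9 - 4) = 11
Result: -5/(x - 4) + 11/(x - 9)


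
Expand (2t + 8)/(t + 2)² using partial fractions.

(2t + 8) = P(t + 2) + Q. At t = -2: Q = 2·(-2) + 8 = 4. Coeff of t: P = 2
Result: 2/(t + 2) + 4/(t + 2)²


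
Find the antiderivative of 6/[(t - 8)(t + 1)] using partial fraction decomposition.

Decompose: 6/[(t - 8)(t + 1)] = (2/3)/(t - 8) - (2/3)/(t + 1). Integrate each term: (2/3) ln|(t - 8)| - (2/3) ln|(t + 1)| + C


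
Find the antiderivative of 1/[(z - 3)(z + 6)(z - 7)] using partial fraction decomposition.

Cover-up: P = -1/36, Q = 1/117, R = 1/52. Decomposition: (-1/36)/(z - 3) + (1/117)/(z + 6) + (1/52)/(z - 7). Integrate each term: (-1/36) ln|(z - 3)| + (1/117) ln|(z + 6)| + (1/52) ln|(z - 7)| + C


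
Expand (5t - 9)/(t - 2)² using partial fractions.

(5t - 9) = α(t - 2) + β. At t = 2: β = 5·2 - 9 = 1. Coeff of t: α = 5
Result: 5/(t - 2) + 1/(t - 2)²


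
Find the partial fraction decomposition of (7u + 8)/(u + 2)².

(7u + 8) = A(u + 2) + B. At u = -2: B = 7·(-2) + 8 = -6. Coeff of u: A = 7
Result: 7/(u + 2) - 6/(u + 2)²


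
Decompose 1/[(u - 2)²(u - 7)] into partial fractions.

Cover-up at u=7: R = 1/(7 - 2)² = 1/25. Cover-up at u=2: Q = 1/(2 - 7) = -1/5. Comparing u² coeff: P = -R = -1/25
Result: (-1/25)/(u - 2) - (1/5)/(u - 2)² + (1/25)/(u - 7)


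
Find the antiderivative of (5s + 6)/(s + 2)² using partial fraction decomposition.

Decompose: P = 5, Q = 5·(-2) + 6 = -4, so (5s + 6)/(s + 2)² = 5/(s + 2) - 4/(s + 2)². Integrate: ∫ P/(s + 2) ds = 5 ln|(s + 2)|; ∫ Q/(s + 2)² ds = 4/(s + 2). Sum: 5 ln|(s + 2)| + 4/(s + 2) + C


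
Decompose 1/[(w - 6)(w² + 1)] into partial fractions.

Cover-up at w = 6: α = 1/(6² + 1) = 1/37. Then β = -α = -1/37, γ = -α·(0 + 6) = -6/37
Result: (1/37)/(w - 6) - ((1/37)w + 6/37)/(w² + 1)


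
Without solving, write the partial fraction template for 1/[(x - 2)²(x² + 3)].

Repeated linear + quadratic: α/(x - 2) + β/(x - 2)² + (γx + δ)/(x² + 3)


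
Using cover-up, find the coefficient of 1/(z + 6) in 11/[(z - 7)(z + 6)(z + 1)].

Cover (z + 6), set z=-6: 11/[(-6 - 7)(-6 + 1)] = 11/65


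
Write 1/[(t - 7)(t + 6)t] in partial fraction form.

Using cover-up method: A = 1/91, B = 1/78, C = -1/42
Result: (1/91)/(t - 7) + (1/78)/(t + 6) - (1/42)/t


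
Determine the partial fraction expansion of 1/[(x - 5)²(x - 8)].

Cover-up at x=8: γ = 1/(8 - 5)² = 1/9. Cover-up at x=5: β = 1/(5 - 8) = -1/3. Comparing x² coeff: α = -γ = -1/9
Result: (-1/9)/(x - 5) - (1/3)/(x - 5)² + (1/9)/(x - 8)


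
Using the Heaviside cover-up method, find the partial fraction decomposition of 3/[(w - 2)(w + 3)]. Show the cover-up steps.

Cover (w - 2): set w=2, get P = 3/(2 + 3) = 3/5. Cover (w + 3): set w=-3, get Q = 3/(-3 - 2) = -3/5.
Result: (3/5)/(w - 2) - (3/5)/(w + 3)


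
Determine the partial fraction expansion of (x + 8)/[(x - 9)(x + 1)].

At x=9: A = (1·9 + 8)/(9 + 1) = 17/10. At x=-1: B = (1·(-1) + 8)/(-1 - 9) = -7/10
Result: (17/10)/(x - 9) - (7/10)/(x + 1)


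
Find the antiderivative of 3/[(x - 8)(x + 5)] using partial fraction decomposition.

Decompose: 3/[(x - 8)(x + 5)] = (3/13)/(x - 8) - (3/13)/(x + 5). Integrate each term: (3/13) ln|(x - 8)| - (3/13) ln|(x + 5)| + C


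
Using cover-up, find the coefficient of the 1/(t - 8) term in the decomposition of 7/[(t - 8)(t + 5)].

Cover (t - 8), set t=8: 7/((t + 5) at t=8) = 7/(13) = 7/13


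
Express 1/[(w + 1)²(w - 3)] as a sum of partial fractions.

Cover-up at w=3: R = 1/(3 + 1)² = 1/16. Cover-up at w=-1: Q = 1/(-1 - 3) = -1/4. Comparing w² coeff: P = -R = -1/16
Result: (-1/16)/(w + 1) - (1/4)/(w + 1)² + (1/16)/(w - 3)


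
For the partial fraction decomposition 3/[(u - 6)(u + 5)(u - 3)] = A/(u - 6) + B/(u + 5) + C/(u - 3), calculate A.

Cover-up at u = 6: A = 3/[(6 + 5)(6 - 3)] = 3/[(11)(3)] = 3/33 = 1/11


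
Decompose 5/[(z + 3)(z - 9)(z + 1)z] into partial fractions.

Using Heaviside cover-up: (-5/72)/(z + 3) + (1/216)/(z - 9) + (1/4)/(z + 1) - (5/27)/z


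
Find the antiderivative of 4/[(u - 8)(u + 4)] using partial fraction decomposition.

Decompose: 4/[(u - 8)(u + 4)] = (1/3)/(u - 8) - (1/3)/(u + 4). Integrate each term: (1/3) ln|(u - 8)| - (1/3) ln|(u + 4)| + C


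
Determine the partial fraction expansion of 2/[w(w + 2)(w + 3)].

Using cover-up method: P = 1/3, Q = -1, R = 2/3
Result: (1/3)/w - 1/(w + 2) + (2/3)/(w + 3)


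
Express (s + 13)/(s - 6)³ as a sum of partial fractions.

(s + 13) = P(s - 6)² + Q(s - 6) + R. At s = 6: R = 1·6 + 13 = 19. Coefficients: P = 0, Q = 1
Result: 1/(s - 6)² + 19/(s - 6)³


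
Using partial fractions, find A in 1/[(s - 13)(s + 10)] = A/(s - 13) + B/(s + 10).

Cover-up at s = 13: A = 1/(13 + 10) = 1/23


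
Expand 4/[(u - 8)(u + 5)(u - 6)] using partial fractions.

Using cover-up method: α = 2/13, β = 4/143, γ = -2/11
Result: (2/13)/(u - 8) + (4/143)/(u + 5) - (2/11)/(u - 6)


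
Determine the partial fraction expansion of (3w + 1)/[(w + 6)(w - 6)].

At w=-6: α = (3·(-6) + 1)/(-6 - 6) = 17/12. At w=6: β = (3·6 + 1)/(6 + 6) = 19/12
Result: (17/12)/(w + 6) + (19/12)/(w - 6)


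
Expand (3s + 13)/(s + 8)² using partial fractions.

(3s + 13) = α(s + 8) + β. At s = -8: β = 3·(-8) + 13 = -11. Coeff of s: α = 3
Result: 3/(s + 8) - 11/(s + 8)²


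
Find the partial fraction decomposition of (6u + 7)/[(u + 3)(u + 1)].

At u=-3: A = (6·(-3) + 7)/(-3 + 1) = 11/2. At u=-1: B = (6·(-1) + 7)/(-1 + 3) = 1/2
Result: (11/2)/(u + 3) + (1/2)/(u + 1)


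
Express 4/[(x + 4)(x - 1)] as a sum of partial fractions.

4/(x + 4)(x - 1) = P/(x + 4) + Q/(x - 1). P = 4/(-4 - 1) = -4/5, Q = 4/(1 + 4) = 4/5
Result: (-4/5)/(x + 4) + (4/5)/(x - 1)


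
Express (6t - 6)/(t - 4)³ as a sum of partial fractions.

(6t - 6) = P(t - 4)² + Q(t - 4) + R. At t = 4: R = 6·4 - 6 = 18. Coefficients: P = 0, Q = 6
Result: 6/(t - 4)² + 18/(t - 4)³


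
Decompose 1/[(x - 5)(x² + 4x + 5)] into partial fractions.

Cover-up at x = 5: A = 1/(5² + 4·5 + 5) = 1/50. Then B = -A = -1/50, C = -A·(4 + 5) = -9/50
Result: (1/50)/(x - 5) - ((1/50)x + 9/50)/(x² + 4x + 5)


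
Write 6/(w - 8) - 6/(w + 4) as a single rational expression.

Common denominator (w - 8)(w + 4). Numerator: 6(w + 4) - 6(w - 8) = (6w + 24) - (6w - 48) = 72
Result: (72)/[(w - 8)(w + 4)]


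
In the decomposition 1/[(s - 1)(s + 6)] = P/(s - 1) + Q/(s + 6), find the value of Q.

Cover-up at s = -6: Q = 1/(-6 - 1) = -1/7


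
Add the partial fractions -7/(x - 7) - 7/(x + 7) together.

Common denominator (x - 7)(x + 7). Numerator: -7(x + 7) - 7(x - 7) = (-7x - 49) - (7x - 49) = -14x
Result: (-14x)/[(x - 7)(x + 7)]


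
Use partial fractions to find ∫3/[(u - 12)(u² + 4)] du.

Cover-up at u=12: α = 3/(12²+4) = 3/148. Coeff matching: β = -3/148, γ = -9/37. Decomposition: (3/148)/(u - 12) - ((3/148)u + 9/37)/(u² + 4). Integrate: linear → ln, quadratic → (1/2)ln + arctan: (3/148) ln|(u - 12)| - (3/296) ln(u² + 4) - (9/74) arctan(u/2) + C


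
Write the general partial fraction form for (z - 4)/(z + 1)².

Repeated linear factor: A/(z + 1) + B/(z + 1)²


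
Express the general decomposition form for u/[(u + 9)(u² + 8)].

Linear + irreducible quadratic: A/(u + 9) + (Bu + C)/(u² + 8)


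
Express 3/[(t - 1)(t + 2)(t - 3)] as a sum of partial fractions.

Using cover-up method: α = -1/2, β = 1/5, γ = 3/10
Result: (-1/2)/(t - 1) + (1/5)/(t + 2) + (3/10)/(t - 3)


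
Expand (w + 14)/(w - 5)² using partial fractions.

(w + 14) = A(w - 5) + B. At w = 5: B = 1·5 + 14 = 19. Coeff of w: A = 1
Result: 1/(w - 5) + 19/(w - 5)²


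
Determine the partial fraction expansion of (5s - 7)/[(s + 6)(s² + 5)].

At s=-6: A = (5·(-6) - 7)/((-6)² + 5) = -37/41. B = -A = 37/41, C = 5 - (-6)·A = -17/41
Result: (-37/41)/(s + 6) + ((37/41)s - 17/41)/(s² + 5)


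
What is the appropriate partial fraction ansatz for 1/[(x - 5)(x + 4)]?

Distinct linear factors: A/(x - 5) + B/(x + 4)


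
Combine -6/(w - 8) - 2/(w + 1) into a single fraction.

Common denominator (w - 8)(w + 1). Numerator: -6(w + 1) - 2(w - 8) = (-6w - 6) - (2w - 16) = -8w + 10
Result: (-8w + 10)/[(w - 8)(w + 1)]


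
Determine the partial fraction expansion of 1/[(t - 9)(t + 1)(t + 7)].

Using cover-up method: A = 1/160, B = -1/60, C = 1/96
Result: (1/160)/(t - 9) - (1/60)/(t + 1) + (1/96)/(t + 7)


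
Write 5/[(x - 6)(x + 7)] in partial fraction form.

5/(x - 6)(x + 7) = P/(x - 6) + Q/(x + 7). P = 5/(6 + 7) = 5/13, Q = 5/(-7 - 6) = -5/13
Result: (5/13)/(x - 6) - (5/13)/(x + 7)


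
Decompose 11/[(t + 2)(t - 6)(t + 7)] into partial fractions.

Using cover-up method: P = -11/40, Q = 11/104, R = 11/65
Result: (-11/40)/(t + 2) + (11/104)/(t - 6) + (11/65)/(t + 7)


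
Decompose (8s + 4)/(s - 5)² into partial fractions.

(8s + 4) = P(s - 5) + Q. At s = 5: Q = 8·5 + 4 = 44. Coeff of s: P = 8
Result: 8/(s - 5) + 44/(s - 5)²


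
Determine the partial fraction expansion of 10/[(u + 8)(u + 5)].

10/(u + 8)(u + 5) = α/(u + 8) + β/(u + 5). α = 10/(-8 + 5) = -10/3, β = 10/(-5 + 8) = 10/3
Result: (-10/3)/(u + 8) + (10/3)/(u + 5)


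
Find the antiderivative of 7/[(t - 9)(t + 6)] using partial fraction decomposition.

Decompose: 7/[(t - 9)(t + 6)] = (7/15)/(t - 9) - (7/15)/(t + 6). Integrate each term: (7/15) ln|(t - 9)| - (7/15) ln|(t + 6)| + C


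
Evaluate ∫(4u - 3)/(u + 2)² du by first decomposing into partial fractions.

Decompose: P = 4, Q = 4·(-2) - 3 = -11, so (4u - 3)/(u + 2)² = 4/(u + 2) - 11/(u + 2)². Integrate: ∫ P/(u + 2) du = 4 ln|(u + 2)|; ∫ Q/(u + 2)² du = 11/(u + 2). Sum: 4 ln|(u + 2)| + 11/(u + 2) + C


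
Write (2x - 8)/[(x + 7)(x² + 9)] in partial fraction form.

At x=-7: P = (2·(-7) - 8)/((-7)² + 9) = -11/29. Q = -P = 11/29, R = 2 - (-7)·P = -19/29
Result: (-11/29)/(x + 7) + ((11/29)x - 19/29)/(x² + 9)


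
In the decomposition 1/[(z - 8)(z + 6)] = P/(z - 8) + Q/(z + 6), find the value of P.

Cover-up at z = 8: P = 1/(8 + 6) = 1/14


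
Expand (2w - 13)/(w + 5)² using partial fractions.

(2w - 13) = α(w + 5) + β. At w = -5: β = 2·(-5) - 13 = -23. Coeff of w: α = 2
Result: 2/(w + 5) - 23/(w + 5)²


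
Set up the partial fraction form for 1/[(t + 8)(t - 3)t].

Three distinct linear factors: A/(t + 8) + B/(t - 3) + C/t


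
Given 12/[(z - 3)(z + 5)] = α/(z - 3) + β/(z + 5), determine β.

Cover-up at z = -5: β = 12/(-5 - 3) = -12/8 = -3/2


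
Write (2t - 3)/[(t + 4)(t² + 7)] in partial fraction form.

At t=-4: α = (2·(-4) - 3)/((-4)² + 7) = -11/23. β = -α = 11/23, γ = 2 - (-4)·α = 2/23
Result: (-11/23)/(t + 4) + ((11/23)t + 2/23)/(t² + 7)


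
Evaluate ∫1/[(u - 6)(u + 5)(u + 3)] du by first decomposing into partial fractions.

Cover-up: A = 1/99, B = 1/22, C = -1/18. Decomposition: (1/99)/(u - 6) + (1/22)/(u + 5) - (1/18)/(u + 3). Integrate each term: (1/99) ln|(u - 6)| + (1/22) ln|(u + 5)| - (1/18) ln|(u + 3)| + C


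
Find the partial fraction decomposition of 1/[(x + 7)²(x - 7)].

Cover-up at x=7: C = 1/(7 + 7)² = 1/196. Cover-up at x=-7: B = 1/(-7 - 7) = -1/14. Comparing x² coeff: A = -C = -1/196
Result: (-1/196)/(x + 7) - (1/14)/(x + 7)² + (1/196)/(x - 7)


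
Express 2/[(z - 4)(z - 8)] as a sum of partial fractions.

2/(z - 4)(z - 8) = P/(z - 4) + Q/(z - 8). P = 2/(4 - 8) = -1/2, Q = 2/(8 - 4) = 1/2
Result: (-1/2)/(z - 4) + (1/2)/(z - 8)


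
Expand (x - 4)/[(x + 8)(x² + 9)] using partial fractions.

At x=-8: P = (1·(-8) - 4)/((-8)² + 9) = -12/73. Q = -P = 12/73, R = 1 - (-8)·P = -23/73
Result: (-12/73)/(x + 8) + ((12/73)x - 23/73)/(x² + 9)


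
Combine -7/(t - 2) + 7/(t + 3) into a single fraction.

Common denominator (t - 2)(t + 3). Numerator: -7(t + 3) + 7(t - 2) = (-7t - 21) + (7t - 14) = -35
Result: (-35)/[(t - 2)(t + 3)]


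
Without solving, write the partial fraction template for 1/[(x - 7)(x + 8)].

Distinct linear factors: A/(x - 7) + B/(x + 8)


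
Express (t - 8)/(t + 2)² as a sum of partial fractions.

(t - 8) = P(t + 2) + Q. At t = -2: Q = 1·(-2) - 8 = -10. Coeff of t: P = 1
Result: 1/(t + 2) - 10/(t + 2)²


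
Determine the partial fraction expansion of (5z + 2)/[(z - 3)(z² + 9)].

At z=3: P = (5·3 + 2)/(3² + 9) = 17/18. Q = -P = -17/18, R = 5 - 3·P = 13/6
Result: (17/18)/(z - 3) - ((17/18)z - 13/6)/(z² + 9)
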